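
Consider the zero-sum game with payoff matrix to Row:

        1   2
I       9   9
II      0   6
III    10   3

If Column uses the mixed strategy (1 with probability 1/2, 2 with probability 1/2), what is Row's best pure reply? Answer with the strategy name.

Expected payoff of I: (1/2)·9 + (1/2)·9 = 9.
Expected payoff of II: (1/2)·0 + (1/2)·6 = 3.
Expected payoff of III: (1/2)·10 + (1/2)·3 = 13/2.
The largest is 9, so Row's best response is I.

I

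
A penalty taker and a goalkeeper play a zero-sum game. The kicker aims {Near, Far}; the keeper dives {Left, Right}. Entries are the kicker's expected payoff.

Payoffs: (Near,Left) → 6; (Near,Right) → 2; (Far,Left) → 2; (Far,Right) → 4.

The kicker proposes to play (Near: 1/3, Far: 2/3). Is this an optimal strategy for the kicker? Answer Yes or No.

Yes

Against Left this mix gives (1/3)·6 + (2/3)·2 = 10/3.
Against Right this mix gives (1/3)·2 + (2/3)·4 = 10/3.
All of the keeper's active replies (Left, Right) yield 10/3, and no column does worse for the kicker. The mix makes the keeper indifferent and guarantees 10/3, so it is optimal.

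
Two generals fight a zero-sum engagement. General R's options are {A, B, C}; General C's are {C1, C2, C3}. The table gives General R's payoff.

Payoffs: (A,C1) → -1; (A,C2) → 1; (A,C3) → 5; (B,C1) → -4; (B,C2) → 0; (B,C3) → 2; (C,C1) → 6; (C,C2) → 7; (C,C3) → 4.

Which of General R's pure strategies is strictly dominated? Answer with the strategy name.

A gives a strictly higher payoff than B against every column: -1 > -4, 1 > 0, 5 > 2.
So B is strictly dominated and General R never plays it.

B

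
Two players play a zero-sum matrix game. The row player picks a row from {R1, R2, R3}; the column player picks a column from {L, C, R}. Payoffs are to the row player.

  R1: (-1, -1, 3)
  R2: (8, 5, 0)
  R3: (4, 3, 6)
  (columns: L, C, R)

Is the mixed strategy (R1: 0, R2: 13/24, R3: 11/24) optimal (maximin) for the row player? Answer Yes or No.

No

Against L this mix gives (13/24)·8 + (11/24)·4 = 37/6.
Against C this mix gives (13/24)·5 + (11/24)·3 = 49/12.
Against R this mix gives (13/24)·0 + (11/24)·6 = 11/4.
The column player will play R, holding the row player to 11/4. Shifting weight toward the row that does better against R would raise this floor (the equalizing mix achieves 15/4 against both R and C), so the proposed strategy is not optimal.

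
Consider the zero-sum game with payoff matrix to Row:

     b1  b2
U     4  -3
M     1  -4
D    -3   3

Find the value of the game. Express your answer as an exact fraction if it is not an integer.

Row minima: U → -3, M → -4, D → -3; maximin = -3.
Column maxima: b1 → 4, b2 → 3; minimax = 3.
-3 ≠ 3, so there is no saddle point; optimal play is mixed.
M is strictly dominated by U, so Row never plays it.
On the remaining 2×2 (U, D vs b1, b2):
Let Row play U with probability p. Expected payoff against b1: 4p + (-3)(1−p) = 7p − 3; against b2: (-3)p + 3(1−p) = −6p + 3.
Setting these equal: 7p − 3 = −6p + 3 ⇒ 13p = 6 ⇒ p = 6/13, and the value is (7)·(6/13) − 3 = 3/13.
For Column: with q = P(b1), equating U's and D's payoffs gives 7q − 3 = −6q + 3 ⇒ q = 6/13.

3/13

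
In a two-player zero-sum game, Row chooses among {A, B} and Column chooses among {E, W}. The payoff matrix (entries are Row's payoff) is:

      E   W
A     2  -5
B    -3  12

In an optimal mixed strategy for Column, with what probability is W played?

Row minima: A → -5, B → -3; maximin = -3.
Column maxima: E → 2, W → 12; minimax = 2.
-3 ≠ 2, so there is no saddle point; optimal play is mixed.
Let Row play A with probability p. Expected payoff against E: 2p + (-3)(1−p) = 5p − 3; against W: (-5)p + 12(1−p) = −17p + 12.
Setting these equal: 5p − 3 = −17p + 12 ⇒ 22p = 15 ⇒ p = 15/22, and the value is (5)·(15/22) − 3 = 9/22.
For Column: with q = P(E), equating A's and B's payoffs gives 7q − 5 = −15q + 12 ⇒ q = 17/22.

5/22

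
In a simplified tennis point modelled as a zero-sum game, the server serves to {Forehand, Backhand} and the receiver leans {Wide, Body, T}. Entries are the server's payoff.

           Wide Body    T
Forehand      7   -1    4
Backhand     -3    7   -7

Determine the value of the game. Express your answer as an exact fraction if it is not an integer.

21/19

Row minima: Forehand → -1, Backhand → -7; maximin = -1.
Column maxima: Wide → 7, Body → 7, T → 4; minimax = 4.
-1 ≠ 4, so there is no saddle point; optimal play is mixed.
Wide is strictly dominated by T (it gives the server strictly more in every row), so the receiver never plays it.
On the remaining 2×2 (Forehand, Backhand vs Body, T):
Let the server play Forehand with probability p. Expected payoff against Body: (-1)p + 7(1−p) = −8p + 7; against T: 4p + (-7)(1−p) = 11p − 7.
Setting these equal: −8p + 7 = 11p − 7 ⇒ −19p = -14 ⇒ p = 14/19, and the value is (-8)·(14/19) + 7 = 21/19.
For the receiver: with q = P(Body), equating Forehand's and Backhand's payoffs gives −5q + 4 = 14q − 7 ⇒ q = 11/19.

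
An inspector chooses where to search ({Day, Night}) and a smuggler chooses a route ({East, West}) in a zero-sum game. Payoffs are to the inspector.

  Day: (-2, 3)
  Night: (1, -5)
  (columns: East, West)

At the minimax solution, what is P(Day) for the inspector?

6/11

Row minima: Day → -2, Night → -5; maximin = -2.
Column maxima: East → 1, West → 3; minimax = 1.
-2 ≠ 1, so there is no saddle point; optimal play is mixed.
Let the inspector play Day with probability p. Expected payoff against East: (-2)p + 1(1−p) = −3p + 1; against West: 3p + (-5)(1−p) = 8p − 5.
Setting these equal: −3p + 1 = 8p − 5 ⇒ −11p = -6 ⇒ p = 6/11, and the value is (-3)·(6/11) + 1 = -7/11.
For the smuggler: with q = P(East), equating Day's and Night's payoffs gives −5q + 3 = 6q − 5 ⇒ q = 8/11.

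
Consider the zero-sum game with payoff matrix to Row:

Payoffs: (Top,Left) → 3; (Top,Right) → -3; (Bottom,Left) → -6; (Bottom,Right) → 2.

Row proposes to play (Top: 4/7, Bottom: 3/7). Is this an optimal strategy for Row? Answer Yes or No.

Against Left this mix gives (4/7)·3 + (3/7)·(-6) = -6/7.
Against Right this mix gives (4/7)·(-3) + (3/7)·2 = -6/7.
All of Column's active replies (Left, Right) yield -6/7, and no column does worse for Row. The mix makes Column indifferent and guarantees -6/7, so it is optimal.

Yes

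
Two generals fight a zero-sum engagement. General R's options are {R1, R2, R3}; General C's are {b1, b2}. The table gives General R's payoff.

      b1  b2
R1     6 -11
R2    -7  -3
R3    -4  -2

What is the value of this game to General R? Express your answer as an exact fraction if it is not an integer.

-56/19

Row minima: R1 → -11, R2 → -7, R3 → -4; maximin = -4.
Column maxima: b1 → 6, b2 → -2; minimax = -2.
-4 ≠ -2, so there is no saddle point; optimal play is mixed.
R2 is strictly dominated by R3, so General R never plays it.
On the remaining 2×2 (R1, R3 vs b1, b2):
Let General R play R1 with probability p. Expected payoff against b1: 6p + (-4)(1−p) = 10p − 4; against b2: (-11)p + (-2)(1−p) = −9p − 2.
Setting these equal: 10p − 4 = −9p − 2 ⇒ 19p = 2 ⇒ p = 2/19, and the value is (10)·(2/19) − 4 = -56/19.
For General C: with q = P(b1), equating R1's and R3's payoffs gives 17q − 11 = −2q − 2 ⇒ q = 9/19.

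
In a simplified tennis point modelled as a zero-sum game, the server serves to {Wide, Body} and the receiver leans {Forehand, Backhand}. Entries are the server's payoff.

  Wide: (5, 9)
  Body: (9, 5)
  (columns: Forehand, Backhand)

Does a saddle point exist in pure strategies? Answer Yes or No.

No

Row minima: Wide → 5, Body → 5; maximin = 5.
Column maxima: Forehand → 9, Backhand → 9; minimax = 9.
5 ≠ 9, so no pure-strategy equilibrium exists.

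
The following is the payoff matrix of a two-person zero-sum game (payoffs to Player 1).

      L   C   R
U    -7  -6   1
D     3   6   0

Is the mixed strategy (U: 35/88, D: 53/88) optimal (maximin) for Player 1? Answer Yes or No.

No

Against L this mix gives (35/88)·(-7) + (53/88)·3 = -43/44.
Against C this mix gives (35/88)·(-6) + (53/88)·6 = 27/22.
Against R this mix gives (35/88)·1 + (53/88)·0 = 35/88.
Player 2 will play L, holding Player 1 to -43/44. Shifting weight toward the row that does better against L would raise this floor (the equalizing mix achieves 3/11 against both L and R), so the proposed strategy is not optimal.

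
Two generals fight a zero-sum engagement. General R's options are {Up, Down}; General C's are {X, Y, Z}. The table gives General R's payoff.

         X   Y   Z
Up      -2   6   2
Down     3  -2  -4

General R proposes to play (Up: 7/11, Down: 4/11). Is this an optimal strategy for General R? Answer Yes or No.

Yes

Against X this mix gives (7/11)·(-2) + (4/11)·3 = -2/11.
Against Y this mix gives (7/11)·6 + (4/11)·(-2) = 34/11.
Against Z this mix gives (7/11)·2 + (4/11)·(-4) = -2/11.
All of General C's active replies (X, Z) yield -2/11, and no column does worse for General R. The mix makes General C indifferent and guarantees -2/11, so it is optimal.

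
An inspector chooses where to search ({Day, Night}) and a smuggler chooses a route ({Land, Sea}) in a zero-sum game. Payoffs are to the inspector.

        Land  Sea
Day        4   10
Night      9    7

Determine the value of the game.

Row minima: Day → 4, Night → 7; maximin = 7.
Column maxima: Land → 9, Sea → 10; minimax = 9.
7 ≠ 9, so there is no saddle point; optimal play is mixed.
Let the inspector play Day with probability p. Expected payoff against Land: 4p + 9(1−p) = −5p + 9; against Sea: 10p + 7(1−p) = 3p + 7.
Setting these equal: −5p + 9 = 3p + 7 ⇒ −8p = -2 ⇒ p = 1/4, and the value is (-5)·(1/4) + 9 = 31/4.
For the smuggler: with q = P(Land), equating Day's and Night's payoffs gives −6q + 10 = 2q + 7 ⇒ q = 3/8.

31/4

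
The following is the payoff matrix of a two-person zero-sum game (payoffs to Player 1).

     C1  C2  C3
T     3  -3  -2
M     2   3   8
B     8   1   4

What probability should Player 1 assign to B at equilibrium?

1/8

Row minima: T → -3, M → 2, B → 1; maximin = 2.
Column maxima: C1 → 8, C2 → 3, C3 → 8; minimax = 3.
2 ≠ 3, so there is no saddle point; optimal play is mixed.
T is strictly dominated by B, so Player 1 never plays it.
C3 is strictly dominated by C2 (it gives Player 1 strictly more in every row), so Player 2 never plays it.
On the remaining 2×2 (M, B vs C1, C2):
Let Player 1 play M with probability p. Expected payoff against C1: 2p + 8(1−p) = −6p + 8; against C2: 3p + 1(1−p) = 2p + 1.
Setting these equal: −6p + 8 = 2p + 1 ⇒ −8p = -7 ⇒ p = 7/8, and the value is (-6)·(7/8) + 8 = 11/4.
For Player 2: with q = P(C1), equating M's and B's payoffs gives −q + 3 = 7q + 1 ⇒ q = 1/4.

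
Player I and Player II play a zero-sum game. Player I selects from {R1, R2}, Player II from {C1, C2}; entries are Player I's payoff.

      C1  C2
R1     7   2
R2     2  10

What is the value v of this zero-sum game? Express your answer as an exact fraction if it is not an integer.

66/13

Row minima: R1 → 2, R2 → 2; maximin = 2.
Column maxima: C1 → 7, C2 → 10; minimax = 7.
2 ≠ 7, so there is no saddle point; optimal play is mixed.
Let Player I play R1 with probability p. Expected payoff against C1: 7p + 2(1−p) = 5p + 2; against C2: 2p + 10(1−p) = −8p + 10.
Setting these equal: 5p + 2 = −8p + 10 ⇒ 13p = 8 ⇒ p = 8/13, and the value is (5)·(8/13) + 2 = 66/13.
For Player II: with q = P(C1), equating R1's and R2's payoffs gives 5q + 2 = −8q + 10 ⇒ q = 8/13.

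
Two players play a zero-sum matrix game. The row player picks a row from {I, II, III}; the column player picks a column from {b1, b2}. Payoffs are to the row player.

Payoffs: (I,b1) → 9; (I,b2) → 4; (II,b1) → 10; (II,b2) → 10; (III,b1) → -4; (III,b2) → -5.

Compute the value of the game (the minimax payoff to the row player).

Row minima: I → 4, II → 10, III → -5; maximin = 10.
Column maxima: b1 → 10, b2 → 10; minimax = 10.
Since maximin = minimax = 10, there is a saddle point and the value is 10.

10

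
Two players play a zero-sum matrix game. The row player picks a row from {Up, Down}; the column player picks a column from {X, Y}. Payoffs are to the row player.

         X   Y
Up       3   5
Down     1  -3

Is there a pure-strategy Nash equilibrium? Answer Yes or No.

Row minima: Up → 3, Down → -3; maximin = 3.
Column maxima: X → 3, Y → 5; minimax = 3.
maximin = minimax = 3, so a saddle point exists.

Yes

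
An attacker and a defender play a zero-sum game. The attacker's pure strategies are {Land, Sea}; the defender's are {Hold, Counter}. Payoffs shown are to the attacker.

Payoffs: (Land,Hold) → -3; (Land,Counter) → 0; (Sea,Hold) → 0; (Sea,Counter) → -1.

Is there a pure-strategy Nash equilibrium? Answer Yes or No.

Row minima: Land → -3, Sea → -1; maximin = -1.
Column maxima: Hold → 0, Counter → 0; minimax = 0.
-1 ≠ 0, so no pure-strategy equilibrium exists.

No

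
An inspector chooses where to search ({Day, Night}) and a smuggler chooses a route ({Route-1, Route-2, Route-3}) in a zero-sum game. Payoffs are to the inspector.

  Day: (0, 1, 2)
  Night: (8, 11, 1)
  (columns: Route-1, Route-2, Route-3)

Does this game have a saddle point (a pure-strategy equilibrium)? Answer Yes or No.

Row minima: Day → 0, Night → 1; maximin = 1.
Column maxima: Route-1 → 8, Route-2 → 11, Route-3 → 2; minimax = 2.
1 ≠ 2, so no pure-strategy equilibrium exists.

No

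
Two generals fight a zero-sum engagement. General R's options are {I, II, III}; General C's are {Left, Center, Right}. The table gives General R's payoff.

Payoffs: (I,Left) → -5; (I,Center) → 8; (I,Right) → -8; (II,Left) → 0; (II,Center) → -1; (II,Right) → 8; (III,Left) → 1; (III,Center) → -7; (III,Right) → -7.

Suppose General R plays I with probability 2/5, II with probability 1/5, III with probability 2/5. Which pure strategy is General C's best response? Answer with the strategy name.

If General C plays Left, General R's expected payoff is (2/5)·(-5) + (1/5)·0 + (2/5)·1 = -8/5.
If General C plays Center, General R's expected payoff is (2/5)·8 + (1/5)·(-1) + (2/5)·(-7) = 1/5.
If General C plays Right, General R's expected payoff is (2/5)·(-8) + (1/5)·8 + (2/5)·(-7) = -22/5.
General C minimizes General R's payoff; the smallest is -22/5, so the best response is Right.

Right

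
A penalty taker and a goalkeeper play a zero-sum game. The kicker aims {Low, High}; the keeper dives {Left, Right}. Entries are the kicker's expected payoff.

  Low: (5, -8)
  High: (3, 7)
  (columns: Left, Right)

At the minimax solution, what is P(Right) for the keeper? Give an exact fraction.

Row minima: Low → -8, High → 3; maximin = 3.
Column maxima: Left → 5, Right → 7; minimax = 5.
3 ≠ 5, so there is no saddle point; optimal play is mixed.
Let the kicker play Low with probability p. Expected payoff against Left: 5p + 3(1−p) = 2p + 3; against Right: (-8)p + 7(1−p) = −15p + 7.
Setting these equal: 2p + 3 = −15p + 7 ⇒ 17p = 4 ⇒ p = 4/17, and the value is (2)·(4/17) + 3 = 59/17.
For the keeper: with q = P(Left), equating Low's and High's payoffs gives 13q − 8 = −4q + 7 ⇒ q = 15/17.

2/17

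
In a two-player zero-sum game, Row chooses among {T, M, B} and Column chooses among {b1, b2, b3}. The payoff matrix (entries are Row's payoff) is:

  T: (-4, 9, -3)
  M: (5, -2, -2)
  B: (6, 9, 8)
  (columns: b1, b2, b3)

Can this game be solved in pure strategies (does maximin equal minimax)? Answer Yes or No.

Yes

Row minima: T → -4, M → -2, B → 6; maximin = 6.
Column maxima: b1 → 6, b2 → 9, b3 → 8; minimax = 6.
maximin = minimax = 6, so a saddle point exists.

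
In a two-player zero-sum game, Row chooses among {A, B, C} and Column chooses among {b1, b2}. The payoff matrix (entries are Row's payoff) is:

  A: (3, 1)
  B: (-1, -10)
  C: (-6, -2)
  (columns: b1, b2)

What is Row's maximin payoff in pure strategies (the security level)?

1

Row minima: A → 1, B → -10, C → -6.
The best of these is 1.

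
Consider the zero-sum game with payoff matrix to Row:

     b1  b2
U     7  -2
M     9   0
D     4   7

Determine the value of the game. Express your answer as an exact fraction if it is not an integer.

21/4

Row minima: U → -2, M → 0, D → 4; maximin = 4.
Column maxima: b1 → 9, b2 → 7; minimax = 7.
4 ≠ 7, so there is no saddle point; optimal play is mixed.
U is strictly dominated by M, so Row never plays it.
On the remaining 2×2 (M, D vs b1, b2):
Let Row play M with probability p. Expected payoff against b1: 9p + 4(1−p) = 5p + 4; against b2: 0p + 7(1−p) = −7p + 7.
Setting these equal: 5p + 4 = −7p + 7 ⇒ 12p = 3 ⇒ p = 1/4, and the value is (5)·(1/4) + 4 = 21/4.
For Column: with q = P(b1), equating M's and D's payoffs gives 9q = −3q + 7 ⇒ q = 7/12.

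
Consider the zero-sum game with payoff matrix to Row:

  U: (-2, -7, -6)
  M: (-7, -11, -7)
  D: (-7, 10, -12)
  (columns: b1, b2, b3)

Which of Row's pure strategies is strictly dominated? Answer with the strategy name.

U gives a strictly higher payoff than M against every column: -2 > -7, -7 > -11, -6 > -7.
So M is strictly dominated and Row never plays it.

M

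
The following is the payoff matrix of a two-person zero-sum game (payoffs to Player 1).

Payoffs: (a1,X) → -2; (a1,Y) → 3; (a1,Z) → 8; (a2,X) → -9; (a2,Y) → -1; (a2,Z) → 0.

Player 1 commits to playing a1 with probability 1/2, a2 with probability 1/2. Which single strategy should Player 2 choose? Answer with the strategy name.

If Player 2 plays X, Player 1's expected payoff is (1/2)·(-2) + (1/2)·(-9) = -11/2.
If Player 2 plays Y, Player 1's expected payoff is (1/2)·3 + (1/2)·(-1) = 1.
If Player 2 plays Z, Player 1's expected payoff is (1/2)·8 + (1/2)·0 = 4.
Player 2 minimizes Player 1's payoff; the smallest is -11/2, so the best response is X.

X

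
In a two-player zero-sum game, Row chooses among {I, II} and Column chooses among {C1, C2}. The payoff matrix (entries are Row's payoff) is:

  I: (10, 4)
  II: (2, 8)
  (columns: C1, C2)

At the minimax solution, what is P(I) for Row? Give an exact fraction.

Row minima: I → 4, II → 2; maximin = 4.
Column maxima: C1 → 10, C2 → 8; minimax = 8.
4 ≠ 8, so there is no saddle point; optimal play is mixed.
Let Row play I with probability p. Expected payoff against C1: 10p + 2(1−p) = 8p + 2; against C2: 4p + 8(1−p) = −4p + 8.
Setting these equal: 8p + 2 = −4p + 8 ⇒ 12p = 6 ⇒ p = 1/2, and the value is (8)·(1/2) + 2 = 6.
For Column: with q = P(C1), equating I's and II's payoffs gives 6q + 4 = −6q + 8 ⇒ q = 1/3.

1/2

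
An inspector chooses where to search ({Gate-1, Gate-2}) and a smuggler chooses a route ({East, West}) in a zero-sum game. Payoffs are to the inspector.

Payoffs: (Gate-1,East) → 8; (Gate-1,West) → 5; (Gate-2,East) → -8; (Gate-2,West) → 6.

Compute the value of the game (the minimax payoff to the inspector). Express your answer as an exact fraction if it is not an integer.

88/17

Row minima: Gate-1 → 5, Gate-2 → -8; maximin = 5.
Column maxima: East → 8, West → 6; minimax = 6.
5 ≠ 6, so there is no saddle point; optimal play is mixed.
Let the inspector play Gate-1 with probability p. Expected payoff against East: 8p + (-8)(1−p) = 16p − 8; against West: 5p + 6(1−p) = −p + 6.
Setting these equal: 16p − 8 = −p + 6 ⇒ 17p = 14 ⇒ p = 14/17, and the value is (16)·(14/17) − 8 = 88/17.
For the smuggler: with q = P(East), equating Gate-1's and Gate-2's payoffs gives 3q + 5 = −14q + 6 ⇒ q = 1/17.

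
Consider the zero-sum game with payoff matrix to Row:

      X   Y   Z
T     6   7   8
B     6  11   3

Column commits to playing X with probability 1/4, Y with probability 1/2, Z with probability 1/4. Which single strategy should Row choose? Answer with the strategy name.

B

Expected payoff of T: (1/4)·6 + (1/2)·7 + (1/4)·8 = 7.
Expected payoff of B: (1/4)·6 + (1/2)·11 + (1/4)·3 = 31/4.
The largest is 31/4, so Row's best response is B.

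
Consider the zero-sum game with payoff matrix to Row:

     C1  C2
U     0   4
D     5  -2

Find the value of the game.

20/11

Row minima: U → 0, D → -2; maximin = 0.
Column maxima: C1 → 5, C2 → 4; minimax = 4.
0 ≠ 4, so there is no saddle point; optimal play is mixed.
Let Row play U with probability p. Expected payoff against C1: 0p + 5(1−p) = −5p + 5; against C2: 4p + (-2)(1−p) = 6p − 2.
Setting these equal: −5p + 5 = 6p − 2 ⇒ −11p = -7 ⇒ p = 7/11, and the value is (-5)·(7/11) + 5 = 20/11.
For Column: with q = P(C1), equating U's and D's payoffs gives −4q + 4 = 7q − 2 ⇒ q = 6/11.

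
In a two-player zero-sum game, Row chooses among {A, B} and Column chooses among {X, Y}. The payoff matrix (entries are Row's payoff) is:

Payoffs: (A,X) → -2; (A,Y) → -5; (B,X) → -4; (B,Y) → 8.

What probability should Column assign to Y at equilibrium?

2/15

Row minima: A → -5, B → -4; maximin = -4.
Column maxima: X → -2, Y → 8; minimax = -2.
-4 ≠ -2, so there is no saddle point; optimal play is mixed.
Let Row play A with probability p. Expected payoff against X: (-2)p + (-4)(1−p) = 2p − 4; against Y: (-5)p + 8(1−p) = −13p + 8.
Setting these equal: 2p − 4 = −13p + 8 ⇒ 15p = 12 ⇒ p = 4/5, and the value is (2)·(4/5) − 4 = -12/5.
For Column: with q = P(X), equating A's and B's payoffs gives 3q − 5 = −12q + 8 ⇒ q = 13/15.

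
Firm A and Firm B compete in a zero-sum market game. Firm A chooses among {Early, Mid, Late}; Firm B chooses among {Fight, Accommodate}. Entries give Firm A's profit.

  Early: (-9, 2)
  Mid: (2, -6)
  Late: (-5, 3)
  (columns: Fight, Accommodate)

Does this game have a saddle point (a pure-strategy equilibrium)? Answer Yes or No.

No

Row minima: Early → -9, Mid → -6, Late → -5; maximin = -5.
Column maxima: Fight → 2, Accommodate → 3; minimax = 2.
-5 ≠ 2, so no pure-strategy equilibrium exists.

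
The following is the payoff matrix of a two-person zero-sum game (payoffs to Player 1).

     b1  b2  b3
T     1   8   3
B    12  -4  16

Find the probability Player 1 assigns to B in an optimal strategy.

7/23

Row minima: T → 1, B → -4; maximin = 1.
Column maxima: b1 → 12, b2 → 8, b3 → 16; minimax = 8.
1 ≠ 8, so there is no saddle point; optimal play is mixed.
b3 is strictly dominated by b1 (it gives Player 1 strictly more in every row), so Player 2 never plays it.
On the remaining 2×2 (T, B vs b1, b2):
Let Player 1 play T with probability p. Expected payoff against b1: 1p + 12(1−p) = −11p + 12; against b2: 8p + (-4)(1−p) = 12p − 4.
Setting these equal: −11p + 12 = 12p − 4 ⇒ −23p = -16 ⇒ p = 16/23, and the value is (-11)·(16/23) + 12 = 100/23.
For Player 2: with q = P(b1), equating T's and B's payoffs gives −7q + 8 = 16q − 4 ⇒ q = 12/23.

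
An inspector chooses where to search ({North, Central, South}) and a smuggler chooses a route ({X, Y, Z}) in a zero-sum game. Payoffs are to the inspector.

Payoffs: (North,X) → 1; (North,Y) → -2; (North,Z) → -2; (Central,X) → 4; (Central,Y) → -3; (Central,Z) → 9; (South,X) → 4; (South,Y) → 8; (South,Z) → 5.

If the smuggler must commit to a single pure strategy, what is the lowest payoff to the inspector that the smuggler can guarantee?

Column maxima: X → 4, Y → 8, Z → 9.
The smallest of these is 4.

4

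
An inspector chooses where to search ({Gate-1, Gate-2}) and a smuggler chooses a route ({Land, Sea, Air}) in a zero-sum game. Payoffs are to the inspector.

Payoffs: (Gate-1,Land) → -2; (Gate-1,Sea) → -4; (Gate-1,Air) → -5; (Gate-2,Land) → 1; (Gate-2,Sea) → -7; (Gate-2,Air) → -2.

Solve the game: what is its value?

Row minima: Gate-1 → -5, Gate-2 → -7; maximin = -5.
Column maxima: Land → 1, Sea → -4, Air → -2; minimax = -4.
-5 ≠ -4, so there is no saddle point; optimal play is mixed.
Land is strictly dominated by Sea (it gives the inspector strictly more in every row), so the smuggler never plays it.
On the remaining 2×2 (Gate-1, Gate-2 vs Sea, Air):
Let the inspector play Gate-1 with probability p. Expected payoff against Sea: (-4)p + (-7)(1−p) = 3p − 7; against Air: (-5)p + (-2)(1−p) = −3p − 2.
Setting these equal: 3p − 7 = −3p − 2 ⇒ 6p = 5 ⇒ p = 5/6, and the value is (3)·(5/6) − 7 = -9/2.
For the smuggler: with q = P(Sea), equating Gate-1's and Gate-2's payoffs gives q − 5 = −5q − 2 ⇒ q = 1/2.

-9/2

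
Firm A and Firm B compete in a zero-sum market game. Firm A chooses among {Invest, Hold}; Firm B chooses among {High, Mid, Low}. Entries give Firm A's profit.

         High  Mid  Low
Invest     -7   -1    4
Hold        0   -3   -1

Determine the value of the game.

Row minima: Invest → -7, Hold → -3; maximin = -3.
Column maxima: High → 0, Mid → -1, Low → 4; minimax = -1.
-3 ≠ -1, so there is no saddle point; optimal play is mixed.
Low is strictly dominated by Mid (it gives Firm A strictly more in every row), so Firm B never plays it.
On the remaining 2×2 (Invest, Hold vs High, Mid):
Let Firm A play Invest with probability p. Expected payoff against High: (-7)p + 0(1−p) = −7p; against Mid: (-1)p + (-3)(1−p) = 2p − 3.
Setting these equal: −7p = 2p − 3 ⇒ −9p = -3 ⇒ p = 1/3, and the value is (-7)·(1/3) = -7/3.
For Firm B: with q = P(High), equating Invest's and Hold's payoffs gives −6q − 1 = 3q − 3 ⇒ q = 2/9.

-7/3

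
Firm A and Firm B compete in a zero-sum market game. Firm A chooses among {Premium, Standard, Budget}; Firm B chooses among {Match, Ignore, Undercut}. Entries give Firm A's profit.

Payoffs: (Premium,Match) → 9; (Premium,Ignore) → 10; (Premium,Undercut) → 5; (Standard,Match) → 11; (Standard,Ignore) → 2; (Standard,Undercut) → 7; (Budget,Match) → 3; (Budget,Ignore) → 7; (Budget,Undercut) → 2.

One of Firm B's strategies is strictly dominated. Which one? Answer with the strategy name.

Undercut holds Firm A's payoff strictly below Match in every row: 5 < 9, 7 < 11, 2 < 3.
So Match is strictly dominated for Firm B.

Match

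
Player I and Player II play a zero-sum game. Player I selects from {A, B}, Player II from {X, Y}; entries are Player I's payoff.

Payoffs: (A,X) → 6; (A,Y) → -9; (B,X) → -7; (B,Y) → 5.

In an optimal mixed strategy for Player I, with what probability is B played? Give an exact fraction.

Row minima: A → -9, B → -7; maximin = -7.
Column maxima: X → 6, Y → 5; minimax = 5.
-7 ≠ 5, so there is no saddle point; optimal play is mixed.
Let Player I play A with probability p. Expected payoff against X: 6p + (-7)(1−p) = 13p − 7; against Y: (-9)p + 5(1−p) = −14p + 5.
Setting these equal: 13p − 7 = −14p + 5 ⇒ 27p = 12 ⇒ p = 4/9, and the value is (13)·(4/9) − 7 = -11/9.
For Player II: with q = P(X), equating A's and B's payoffs gives 15q − 9 = −12q + 5 ⇒ q = 14/27.

5/9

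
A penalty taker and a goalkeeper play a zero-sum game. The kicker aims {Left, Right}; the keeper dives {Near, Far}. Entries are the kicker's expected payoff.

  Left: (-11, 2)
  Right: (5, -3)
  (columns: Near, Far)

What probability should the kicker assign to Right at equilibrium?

13/21

Row minima: Left → -11, Right → -3; maximin = -3.
Column maxima: Near → 5, Far → 2; minimax = 2.
-3 ≠ 2, so there is no saddle point; optimal play is mixed.
Let the kicker play Left with probability p. Expected payoff against Near: (-11)p + 5(1−p) = −16p + 5; against Far: 2p + (-3)(1−p) = 5p − 3.
Setting these equal: −16p + 5 = 5p − 3 ⇒ −21p = -8 ⇒ p = 8/21, and the value is (-16)·(8/21) + 5 = -23/21.
For the keeper: with q = P(Near), equating Left's and Right's payoffs gives −13q + 2 = 8q − 3 ⇒ q = 5/21.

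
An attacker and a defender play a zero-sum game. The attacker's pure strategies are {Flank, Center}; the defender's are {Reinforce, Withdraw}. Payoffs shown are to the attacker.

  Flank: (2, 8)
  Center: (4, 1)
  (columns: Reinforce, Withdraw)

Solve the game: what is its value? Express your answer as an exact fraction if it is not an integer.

Row minima: Flank → 2, Center → 1; maximin = 2.
Column maxima: Reinforce → 4, Withdraw → 8; minimax = 4.
2 ≠ 4, so there is no saddle point; optimal play is mixed.
Let the attacker play Flank with probability p. Expected payoff against Reinforce: 2p + 4(1−p) = −2p + 4; against Withdraw: 8p + 1(1−p) = 7p + 1.
Setting these equal: −2p + 4 = 7p + 1 ⇒ −9p = -3 ⇒ p = 1/3, and the value is (-2)·(1/3) + 4 = 10/3.
For the defender: with q = P(Reinforce), equating Flank's and Center's payoffs gives −6q + 8 = 3q + 1 ⇒ q = 7/9.

10/3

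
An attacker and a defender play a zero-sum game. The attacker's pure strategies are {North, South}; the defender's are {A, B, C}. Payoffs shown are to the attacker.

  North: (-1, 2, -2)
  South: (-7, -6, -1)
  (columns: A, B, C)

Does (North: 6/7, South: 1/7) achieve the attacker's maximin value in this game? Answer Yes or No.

Against A this mix gives (6/7)·(-1) + (1/7)·(-7) = -13/7.
Against B this mix gives (6/7)·2 + (1/7)·(-6) = 6/7.
Against C this mix gives (6/7)·(-2) + (1/7)·(-1) = -13/7.
All of the defender's active replies (A, C) yield -13/7, and no column does worse for the attacker. The mix makes the defender indifferent and guarantees -13/7, so it is optimal.

Yes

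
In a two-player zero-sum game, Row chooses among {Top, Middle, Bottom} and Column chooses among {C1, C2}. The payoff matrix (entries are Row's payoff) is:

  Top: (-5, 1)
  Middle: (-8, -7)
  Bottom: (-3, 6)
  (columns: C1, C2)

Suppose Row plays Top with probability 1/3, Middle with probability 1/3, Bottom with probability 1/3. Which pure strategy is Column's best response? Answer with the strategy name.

C1

If Column plays C1, Row's expected payoff is (1/3)·(-5) + (1/3)·(-8) + (1/3)·(-3) = -16/3.
If Column plays C2, Row's expected payoff is (1/3)·1 + (1/3)·(-7) + (1/3)·6 = 0.
Column minimizes Row's payoff; the smallest is -16/3, so the best response is C1.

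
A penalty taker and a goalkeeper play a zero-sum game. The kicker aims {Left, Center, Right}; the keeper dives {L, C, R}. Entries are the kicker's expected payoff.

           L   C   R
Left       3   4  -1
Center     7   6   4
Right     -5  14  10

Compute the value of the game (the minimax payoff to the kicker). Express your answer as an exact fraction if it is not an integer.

Row minima: Left → -1, Center → 4, Right → -5; maximin = 4.
Column maxima: L → 7, C → 14, R → 10; minimax = 7.
4 ≠ 7, so there is no saddle point; optimal play is mixed.
Left is strictly dominated by Center, so the kicker never plays it.
C is strictly dominated by R (it gives the kicker strictly more in every row), so the keeper never plays it.
On the remaining 2×2 (Center, Right vs L, R):
Let the kicker play Center with probability p. Expected payoff against L: 7p + (-5)(1−p) = 12p − 5; against R: 4p + 10(1−p) = −6p + 10.
Setting these equal: 12p − 5 = −6p + 10 ⇒ 18p = 15 ⇒ p = 5/6, and the value is (12)·(5/6) − 5 = 5.
For the keeper: with q = P(L), equating Center's and Right's payoffs gives 3q + 4 = −15q + 10 ⇒ q = 1/3.

5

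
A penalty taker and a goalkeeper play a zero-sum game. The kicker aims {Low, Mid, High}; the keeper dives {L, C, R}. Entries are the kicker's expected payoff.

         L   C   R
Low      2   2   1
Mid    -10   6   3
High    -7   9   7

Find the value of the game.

7/5

Row minima: Low → 1, Mid → -10, High → -7; maximin = 1.
Column maxima: L → 2, C → 9, R → 7; minimax = 2.
1 ≠ 2, so there is no saddle point; optimal play is mixed.
Mid is strictly dominated by High, so the kicker never plays it.
C is strictly dominated by R (it gives the kicker strictly more in every row), so the keeper never plays it.
On the remaining 2×2 (Low, High vs L, R):
Let the kicker play Low with probability p. Expected payoff against L: 2p + (-7)(1−p) = 9p − 7; against R: 1p + 7(1−p) = −6p + 7.
Setting these equal: 9p − 7 = −6p + 7 ⇒ 15p = 14 ⇒ p = 14/15, and the value is (9)·(14/15) − 7 = 7/5.
For the keeper: with q = P(L), equating Low's and High's payoffs gives q + 1 = −14q + 7 ⇒ q = 2/5.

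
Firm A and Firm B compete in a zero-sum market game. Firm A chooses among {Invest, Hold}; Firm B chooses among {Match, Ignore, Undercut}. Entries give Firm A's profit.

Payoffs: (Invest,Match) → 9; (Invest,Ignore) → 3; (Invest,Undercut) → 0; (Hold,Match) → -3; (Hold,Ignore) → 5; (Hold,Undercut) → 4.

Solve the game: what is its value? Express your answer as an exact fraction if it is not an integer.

Row minima: Invest → 0, Hold → -3; maximin = 0.
Column maxima: Match → 9, Ignore → 5, Undercut → 4; minimax = 4.
0 ≠ 4, so there is no saddle point; optimal play is mixed.
Ignore is strictly dominated by Undercut (it gives Firm A strictly more in every row), so Firm B never plays it.
On the remaining 2×2 (Invest, Hold vs Match, Undercut):
Let Firm A play Invest with probability p. Expected payoff against Match: 9p + (-3)(1−p) = 12p − 3; against Undercut: 0p + 4(1−p) = −4p + 4.
Setting these equal: 12p − 3 = −4p + 4 ⇒ 16p = 7 ⇒ p = 7/16, and the value is (12)·(7/16) − 3 = 9/4.
For Firm B: with q = P(Match), equating Invest's and Hold's payoffs gives 9q = −7q + 4 ⇒ q = 1/4.

9/4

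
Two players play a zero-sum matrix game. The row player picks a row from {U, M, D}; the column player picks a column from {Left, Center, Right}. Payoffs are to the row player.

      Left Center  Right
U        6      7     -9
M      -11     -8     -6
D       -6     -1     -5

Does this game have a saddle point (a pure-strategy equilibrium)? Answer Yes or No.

Row minima: U → -9, M → -11, D → -6; maximin = -6.
Column maxima: Left → 6, Center → 7, Right → -5; minimax = -5.
-6 ≠ -5, so no pure-strategy equilibrium exists.

No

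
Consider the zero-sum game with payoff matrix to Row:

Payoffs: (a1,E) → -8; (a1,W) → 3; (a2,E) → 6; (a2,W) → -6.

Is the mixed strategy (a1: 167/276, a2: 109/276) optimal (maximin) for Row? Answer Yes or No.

No

Against E this mix gives (167/276)·(-8) + (109/276)·6 = -341/138.
Against W this mix gives (167/276)·3 + (109/276)·(-6) = -51/92.
Column will play E, holding Row to -341/138. Shifting weight toward the row that does better against E would raise this floor (the equalizing mix achieves -30/23 against both E and W), so the proposed strategy is not optimal.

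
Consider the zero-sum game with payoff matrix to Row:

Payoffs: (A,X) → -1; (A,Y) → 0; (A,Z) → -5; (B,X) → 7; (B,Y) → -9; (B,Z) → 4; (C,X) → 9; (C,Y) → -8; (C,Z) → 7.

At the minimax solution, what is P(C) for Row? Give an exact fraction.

1/4

Row minima: A → -5, B → -9, C → -8; maximin = -5.
Column maxima: X → 9, Y → 0, Z → 7; minimax = 0.
-5 ≠ 0, so there is no saddle point; optimal play is mixed.
B is strictly dominated by C, so Row never plays it.
X is strictly dominated by Z (it gives Row strictly more in every row), so Column never plays it.
On the remaining 2×2 (A, C vs Y, Z):
Let Row play A with probability p. Expected payoff against Y: 0p + (-8)(1−p) = 8p − 8; against Z: (-5)p + 7(1−p) = −12p + 7.
Setting these equal: 8p − 8 = −12p + 7 ⇒ 20p = 15 ⇒ p = 3/4, and the value is (8)·(3/4) − 8 = -2.
For Column: with q = P(Y), equating A's and C's payoffs gives 5q − 5 = −15q + 7 ⇒ q = 3/5.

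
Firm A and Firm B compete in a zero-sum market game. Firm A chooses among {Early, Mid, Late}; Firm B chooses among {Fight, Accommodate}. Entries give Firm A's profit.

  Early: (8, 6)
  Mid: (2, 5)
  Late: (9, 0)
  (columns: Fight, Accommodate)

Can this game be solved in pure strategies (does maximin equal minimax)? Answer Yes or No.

Yes

Row minima: Early → 6, Mid → 2, Late → 0; maximin = 6.
Column maxima: Fight → 9, Accommodate → 6; minimax = 6.
maximin = minimax = 6, so a saddle point exists.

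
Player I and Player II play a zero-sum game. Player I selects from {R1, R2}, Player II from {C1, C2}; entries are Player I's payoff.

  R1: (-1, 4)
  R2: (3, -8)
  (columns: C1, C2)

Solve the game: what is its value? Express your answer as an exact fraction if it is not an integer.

Row minima: R1 → -1, R2 → -8; maximin = -1.
Column maxima: C1 → 3, C2 → 4; minimax = 3.
-1 ≠ 3, so there is no saddle point; optimal play is mixed.
Let Player I play R1 with probability p. Expected payoff against C1: (-1)p + 3(1−p) = −4p + 3; against C2: 4p + (-8)(1−p) = 12p − 8.
Setting these equal: −4p + 3 = 12p − 8 ⇒ −16p = -11 ⇒ p = 11/16, and the value is (-4)·(11/16) + 3 = 1/4.
For Player II: with q = P(C1), equating R1's and R2's payoffs gives −5q + 4 = 11q − 8 ⇒ q = 3/4.

1/4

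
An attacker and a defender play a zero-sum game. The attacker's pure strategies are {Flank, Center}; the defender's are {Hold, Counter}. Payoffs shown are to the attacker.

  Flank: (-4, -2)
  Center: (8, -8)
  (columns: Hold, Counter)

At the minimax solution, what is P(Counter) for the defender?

2/3

Row minima: Flank → -4, Center → -8; maximin = -4.
Column maxima: Hold → 8, Counter → -2; minimax = -2.
-4 ≠ -2, so there is no saddle point; optimal play is mixed.
Let the attacker play Flank with probability p. Expected payoff against Hold: (-4)p + 8(1−p) = −12p + 8; against Counter: (-2)p + (-8)(1−p) = 6p − 8.
Setting these equal: −12p + 8 = 6p − 8 ⇒ −18p = -16 ⇒ p = 8/9, and the value is (-12)·(8/9) + 8 = -8/3.
For the defender: with q = P(Hold), equating Flank's and Center's payoffs gives −2q − 2 = 16q − 8 ⇒ q = 1/3.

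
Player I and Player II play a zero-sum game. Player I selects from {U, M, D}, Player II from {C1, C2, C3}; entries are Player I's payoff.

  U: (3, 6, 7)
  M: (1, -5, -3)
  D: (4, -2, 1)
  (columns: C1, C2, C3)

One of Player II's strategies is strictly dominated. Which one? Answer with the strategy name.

C2 holds Player I's payoff strictly below C3 in every row: 6 < 7, -5 < -3, -2 < 1.
So C3 is strictly dominated for Player II.

C3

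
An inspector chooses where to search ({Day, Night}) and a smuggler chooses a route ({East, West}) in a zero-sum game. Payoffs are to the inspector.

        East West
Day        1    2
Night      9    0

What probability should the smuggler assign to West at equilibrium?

Row minima: Day → 1, Night → 0; maximin = 1.
Column maxima: East → 9, West → 2; minimax = 2.
1 ≠ 2, so there is no saddle point; optimal play is mixed.
Let the inspector play Day with probability p. Expected payoff against East: 1p + 9(1−p) = −8p + 9; against West: 2p + 0(1−p) = 2p.
Setting these equal: −8p + 9 = 2p ⇒ −10p = -9 ⇒ p = 9/10, and the value is (-8)·(9/10) + 9 = 9/5.
For the smuggler: with q = P(East), equating Day's and Night's payoffs gives −q + 2 = 9q ⇒ q = 1/5.

4/5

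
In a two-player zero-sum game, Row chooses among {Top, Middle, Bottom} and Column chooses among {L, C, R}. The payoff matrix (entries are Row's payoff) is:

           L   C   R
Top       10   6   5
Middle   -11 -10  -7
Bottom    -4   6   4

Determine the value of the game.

Row minima: Top → 5, Middle → -11, Bottom → -4; maximin = 5.
Column maxima: L → 10, C → 6, R → 5; minimax = 5.
Since maximin = minimax = 5, there is a saddle point and the value is 5.

5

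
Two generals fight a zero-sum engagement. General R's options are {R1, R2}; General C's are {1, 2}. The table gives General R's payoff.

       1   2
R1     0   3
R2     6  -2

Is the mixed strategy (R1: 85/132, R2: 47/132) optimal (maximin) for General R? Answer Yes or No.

Against 1 this mix gives (85/132)·0 + (47/132)·6 = 47/22.
Against 2 this mix gives (85/132)·3 + (47/132)·(-2) = 161/132.
General C will play 2, holding General R to 161/132. Shifting weight toward the row that does better against 2 would raise this floor (the equalizing mix achieves 18/11 against both 2 and 1), so the proposed strategy is not optimal.

No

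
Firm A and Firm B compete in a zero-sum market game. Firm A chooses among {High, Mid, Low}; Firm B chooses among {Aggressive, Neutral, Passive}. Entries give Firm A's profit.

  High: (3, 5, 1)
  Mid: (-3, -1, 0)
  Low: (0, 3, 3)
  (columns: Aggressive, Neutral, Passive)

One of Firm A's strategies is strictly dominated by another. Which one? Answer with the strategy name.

High gives a strictly higher payoff than Mid against every column: 3 > -3, 5 > -1, 1 > 0.
So Mid is strictly dominated and Firm A never plays it.

Mid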